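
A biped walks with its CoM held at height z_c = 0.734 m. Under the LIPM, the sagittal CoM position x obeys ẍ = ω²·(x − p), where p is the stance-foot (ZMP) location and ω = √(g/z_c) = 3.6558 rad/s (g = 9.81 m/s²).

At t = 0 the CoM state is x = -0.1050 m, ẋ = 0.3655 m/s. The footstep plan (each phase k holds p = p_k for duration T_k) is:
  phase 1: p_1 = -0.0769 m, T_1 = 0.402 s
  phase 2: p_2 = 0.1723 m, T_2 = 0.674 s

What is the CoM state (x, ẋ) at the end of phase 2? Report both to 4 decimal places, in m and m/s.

phase 1: p=-0.0769, T=0.402, ωT=1.469632, cosh=2.288822, sinh=2.058811; start (x,ẋ)=(-0.105000, 0.365500) → end (x,ẋ)=(0.064620, 0.625067)
phase 2: p=0.1723, T=0.674, ωT=2.464009, cosh=5.918463, sinh=5.833370; start (x,ẋ)=(0.064620, 0.625067) → end (x,ẋ)=(0.532388, 1.403095)

x = 0.5324, ẋ = 1.4031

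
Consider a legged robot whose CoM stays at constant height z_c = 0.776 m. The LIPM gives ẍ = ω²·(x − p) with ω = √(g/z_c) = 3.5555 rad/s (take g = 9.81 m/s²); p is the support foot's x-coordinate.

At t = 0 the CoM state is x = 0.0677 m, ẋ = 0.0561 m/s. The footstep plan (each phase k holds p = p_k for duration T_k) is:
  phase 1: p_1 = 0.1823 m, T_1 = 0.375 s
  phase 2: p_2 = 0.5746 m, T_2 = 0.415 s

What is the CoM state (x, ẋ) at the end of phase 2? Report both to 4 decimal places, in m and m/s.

x = -1.1518, ẋ = -5.7913

phase 1: p=0.1823, T=0.375, ωT=1.333312, cosh=2.028596, sinh=1.764993; start (x,ẋ)=(0.067700, 0.056100) → end (x,ẋ)=(-0.022328, -0.605360)
phase 2: p=0.5746, T=0.415, ωT=1.475532, cosh=2.301010, sinh=2.072354; start (x,ẋ)=(-0.022328, -0.605360) → end (x,ẋ)=(-1.151778, -5.791260)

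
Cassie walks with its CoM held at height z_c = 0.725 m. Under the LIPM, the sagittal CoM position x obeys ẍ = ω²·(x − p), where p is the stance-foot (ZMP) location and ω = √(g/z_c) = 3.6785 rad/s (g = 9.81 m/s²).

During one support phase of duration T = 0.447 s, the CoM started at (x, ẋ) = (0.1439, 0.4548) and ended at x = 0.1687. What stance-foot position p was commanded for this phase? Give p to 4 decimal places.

ωT = 3.6785·0.447 = 1.644290; cosh(ωT) = 2.685240, sinh(ωT) = 2.492090
x(T) = p + (x₀−p)·cosh(ωT) + (ẋ₀/ω)·sinh(ωT) ⇒ p·(1 − cosh) = x(T) − x₀·cosh − (ẋ₀/ω)·sinh
numerator   = 0.1687 − (0.1439)·2.685240 − (0.4548/3.6785)·2.492090 = -0.525821
denominator = 1 − 2.685240 = -1.685240
p = -0.525821 / -1.685240 = 0.3120

p = 0.3120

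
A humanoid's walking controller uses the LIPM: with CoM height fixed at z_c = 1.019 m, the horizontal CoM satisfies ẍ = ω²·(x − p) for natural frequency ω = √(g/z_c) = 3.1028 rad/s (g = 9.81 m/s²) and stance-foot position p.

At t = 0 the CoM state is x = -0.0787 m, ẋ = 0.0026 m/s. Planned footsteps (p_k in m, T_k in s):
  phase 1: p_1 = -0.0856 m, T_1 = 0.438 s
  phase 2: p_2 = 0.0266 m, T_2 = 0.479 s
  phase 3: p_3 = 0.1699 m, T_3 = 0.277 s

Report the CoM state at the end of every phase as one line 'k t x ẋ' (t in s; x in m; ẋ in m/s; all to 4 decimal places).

1 0.4380 -0.0698 0.0443
2 0.9170 -0.1673 -0.5241
3 1.1940 -0.4635 -1.7441

phase 1: p=-0.0856, T=0.438, ωT=1.359026, cosh=2.074656, sinh=1.817746; start (x,ẋ)=(-0.078700, 0.002600) → end (x,ẋ)=(-0.069762, 0.044311)
phase 2: p=0.0266, T=0.479, ωT=1.486241, cosh=2.323335, sinh=2.097114; start (x,ẋ)=(-0.069762, 0.044311) → end (x,ẋ)=(-0.167332, -0.524069)
phase 3: p=0.1699, T=0.277, ωT=0.859476, cosh=1.392653, sinh=0.969269; start (x,ẋ)=(-0.167332, -0.524069) → end (x,ẋ)=(-0.463458, -1.744054)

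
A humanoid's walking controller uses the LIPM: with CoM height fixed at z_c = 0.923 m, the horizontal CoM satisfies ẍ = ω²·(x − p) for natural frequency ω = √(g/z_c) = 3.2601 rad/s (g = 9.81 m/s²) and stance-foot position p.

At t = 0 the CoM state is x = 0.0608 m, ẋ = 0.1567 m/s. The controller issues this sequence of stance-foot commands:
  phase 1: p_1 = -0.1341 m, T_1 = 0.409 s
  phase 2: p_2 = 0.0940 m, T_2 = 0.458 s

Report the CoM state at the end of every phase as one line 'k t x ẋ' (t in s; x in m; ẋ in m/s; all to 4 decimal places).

1 0.4090 0.3461 1.4395
2 0.8670 1.6165 5.1022

phase 1: p=-0.1341, T=0.409, ωT=1.333381, cosh=2.028716, sinh=1.765132; start (x,ẋ)=(0.060800, 0.156700) → end (x,ẋ)=(0.346140, 1.439453)
phase 2: p=0.0940, T=0.458, ωT=1.493126, cosh=2.337828, sinh=2.113159; start (x,ẋ)=(0.346140, 1.439453) → end (x,ẋ)=(1.616496, 5.102212)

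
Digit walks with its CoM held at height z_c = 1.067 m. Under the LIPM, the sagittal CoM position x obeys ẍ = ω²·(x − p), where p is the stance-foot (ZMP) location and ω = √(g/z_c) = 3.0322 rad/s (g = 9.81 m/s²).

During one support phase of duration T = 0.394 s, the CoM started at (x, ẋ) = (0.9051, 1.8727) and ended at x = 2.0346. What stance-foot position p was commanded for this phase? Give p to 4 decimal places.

p = 0.6520

ωT = 3.0322·0.394 = 1.194687; cosh(ωT) = 1.802661, sinh(ωT) = 1.499862
x(T) = p + (x₀−p)·cosh(ωT) + (ẋ₀/ω)·sinh(ωT) ⇒ p·(1 − cosh) = x(T) − x₀·cosh − (ẋ₀/ω)·sinh
numerator   = 2.0346 − (0.9051)·1.802661 − (1.8727/3.0322)·1.499862 = -0.523310
denominator = 1 − 1.802661 = -0.802661
p = -0.523310 / -0.802661 = 0.6520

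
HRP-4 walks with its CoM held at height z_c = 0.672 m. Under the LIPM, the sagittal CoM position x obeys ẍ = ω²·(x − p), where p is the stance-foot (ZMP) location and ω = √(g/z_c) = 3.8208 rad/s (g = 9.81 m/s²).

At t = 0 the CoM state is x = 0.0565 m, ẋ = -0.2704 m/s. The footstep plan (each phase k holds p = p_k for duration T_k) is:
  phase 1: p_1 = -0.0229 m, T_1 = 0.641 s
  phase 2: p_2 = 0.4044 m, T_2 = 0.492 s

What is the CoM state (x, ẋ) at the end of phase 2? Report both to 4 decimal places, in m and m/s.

x = -0.6998, ẋ = -3.9773

phase 1: p=-0.0229, T=0.641, ωT=2.449133, cosh=5.832335, sinh=5.745967; start (x,ẋ)=(0.056500, -0.270400) → end (x,ẋ)=(0.033542, 0.166099)
phase 2: p=0.4044, T=0.492, ωT=1.879834, cosh=3.352515, sinh=3.199899; start (x,ẋ)=(0.033542, 0.166099) → end (x,ẋ)=(-0.699799, -3.977321)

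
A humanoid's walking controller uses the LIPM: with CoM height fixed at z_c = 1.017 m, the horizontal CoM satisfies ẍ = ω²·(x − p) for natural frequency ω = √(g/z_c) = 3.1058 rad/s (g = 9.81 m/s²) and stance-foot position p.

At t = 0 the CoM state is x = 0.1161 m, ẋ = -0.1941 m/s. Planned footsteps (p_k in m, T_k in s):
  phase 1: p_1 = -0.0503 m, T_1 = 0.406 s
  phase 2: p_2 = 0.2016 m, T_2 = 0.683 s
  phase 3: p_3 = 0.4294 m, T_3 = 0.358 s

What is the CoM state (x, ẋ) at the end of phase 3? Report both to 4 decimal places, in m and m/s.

phase 1: p=-0.0503, T=0.406, ωT=1.260955, cosh=1.906086, sinh=1.622703; start (x,ẋ)=(0.116100, -0.194100) → end (x,ẋ)=(0.165460, 0.468650)
phase 2: p=0.2016, T=0.683, ωT=2.121261, cosh=4.230767, sinh=4.110886; start (x,ẋ)=(0.165460, 0.468650) → end (x,ẋ)=(0.669014, 1.521332)
phase 3: p=0.4294, T=0.358, ωT=1.111876, cosh=1.684499, sinh=1.355558; start (x,ẋ)=(0.669014, 1.521332) → end (x,ẋ)=(1.497030, 3.571479)

x = 1.4970, ẋ = 3.5715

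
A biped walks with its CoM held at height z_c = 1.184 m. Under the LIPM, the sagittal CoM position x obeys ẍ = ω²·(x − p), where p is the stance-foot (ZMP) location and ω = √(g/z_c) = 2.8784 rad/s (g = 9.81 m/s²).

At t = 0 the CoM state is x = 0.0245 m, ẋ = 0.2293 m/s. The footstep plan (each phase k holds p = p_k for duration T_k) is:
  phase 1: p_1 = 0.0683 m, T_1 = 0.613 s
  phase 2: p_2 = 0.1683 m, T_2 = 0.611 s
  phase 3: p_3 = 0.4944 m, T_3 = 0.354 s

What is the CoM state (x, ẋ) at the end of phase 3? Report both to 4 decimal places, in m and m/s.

x = 0.8596, ẋ = 1.4116

phase 1: p=0.0683, T=0.613, ωT=1.764459, cosh=3.004847, sinh=2.833567; start (x,ẋ)=(0.024500, 0.229300) → end (x,ẋ)=(0.162416, 0.331772)
phase 2: p=0.1683, T=0.611, ωT=1.758702, cosh=2.988584, sinh=2.816316; start (x,ẋ)=(0.162416, 0.331772) → end (x,ẋ)=(0.475332, 0.943833)
phase 3: p=0.4944, T=0.354, ωT=1.018954, cosh=1.565633, sinh=1.204661; start (x,ẋ)=(0.475332, 0.943833) → end (x,ẋ)=(0.859558, 1.411580)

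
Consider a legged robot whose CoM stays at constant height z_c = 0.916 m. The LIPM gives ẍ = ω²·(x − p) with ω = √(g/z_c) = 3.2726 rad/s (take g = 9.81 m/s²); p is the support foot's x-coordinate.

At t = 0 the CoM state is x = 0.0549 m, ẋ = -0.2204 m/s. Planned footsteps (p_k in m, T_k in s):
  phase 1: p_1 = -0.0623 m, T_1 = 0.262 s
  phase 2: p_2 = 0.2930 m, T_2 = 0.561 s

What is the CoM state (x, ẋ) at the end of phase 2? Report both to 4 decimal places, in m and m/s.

x = -0.4747, ẋ = -2.3678

phase 1: p=-0.0623, T=0.262, ωT=0.857421, cosh=1.390665, sinh=0.966410; start (x,ẋ)=(0.054900, -0.220400) → end (x,ẋ)=(0.035601, 0.064163)
phase 2: p=0.2930, T=0.561, ωT=1.835929, cosh=3.215210, sinh=3.055745; start (x,ẋ)=(0.035601, 0.064163) → end (x,ẋ)=(-0.474681, -2.367752)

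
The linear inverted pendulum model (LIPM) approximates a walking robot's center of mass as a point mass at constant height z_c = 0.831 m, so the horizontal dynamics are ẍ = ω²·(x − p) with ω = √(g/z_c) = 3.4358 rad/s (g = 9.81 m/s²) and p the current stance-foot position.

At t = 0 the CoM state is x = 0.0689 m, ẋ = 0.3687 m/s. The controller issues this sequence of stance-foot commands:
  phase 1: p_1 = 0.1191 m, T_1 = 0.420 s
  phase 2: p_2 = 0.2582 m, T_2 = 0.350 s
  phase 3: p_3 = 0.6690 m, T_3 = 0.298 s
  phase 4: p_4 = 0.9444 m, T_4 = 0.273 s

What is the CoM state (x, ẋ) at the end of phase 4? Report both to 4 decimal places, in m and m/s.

x = 0.2607, ẋ = -1.7548

phase 1: p=0.1191, T=0.420, ωT=1.443036, cosh=2.234869, sinh=1.998660; start (x,ẋ)=(0.068900, 0.368700) → end (x,ẋ)=(0.221388, 0.479273)
phase 2: p=0.2582, T=0.350, ωT=1.202530, cosh=1.814480, sinh=1.514047; start (x,ẋ)=(0.221388, 0.479273) → end (x,ẋ)=(0.402606, 0.678138)
phase 3: p=0.6690, T=0.298, ωT=1.023868, cosh=1.571573, sinh=1.212370; start (x,ẋ)=(0.402606, 0.678138) → end (x,ẋ)=(0.489633, -0.043909)
phase 4: p=0.9444, T=0.273, ωT=0.937973, cosh=1.473109, sinh=1.081689; start (x,ẋ)=(0.489633, -0.043909) → end (x,ẋ)=(0.260655, -1.754809)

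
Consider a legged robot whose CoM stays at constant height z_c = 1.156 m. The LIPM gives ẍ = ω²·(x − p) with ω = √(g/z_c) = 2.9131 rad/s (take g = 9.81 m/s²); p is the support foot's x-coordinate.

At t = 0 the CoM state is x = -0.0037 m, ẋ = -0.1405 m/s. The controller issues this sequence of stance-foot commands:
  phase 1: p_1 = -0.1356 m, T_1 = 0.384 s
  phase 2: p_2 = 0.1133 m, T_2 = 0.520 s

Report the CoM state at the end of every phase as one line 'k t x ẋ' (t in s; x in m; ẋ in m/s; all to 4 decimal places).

phase 1: p=-0.1356, T=0.384, ωT=1.118630, cosh=1.693693, sinh=1.366966; start (x,ẋ)=(-0.003700, -0.140500) → end (x,ẋ)=(0.021869, 0.287276)
phase 2: p=0.1133, T=0.520, ωT=1.514812, cosh=2.384208, sinh=2.164358; start (x,ẋ)=(0.021869, 0.287276) → end (x,ẋ)=(0.108748, 0.108453)

1 0.3840 0.0219 0.2873
2 0.9040 0.1087 0.1085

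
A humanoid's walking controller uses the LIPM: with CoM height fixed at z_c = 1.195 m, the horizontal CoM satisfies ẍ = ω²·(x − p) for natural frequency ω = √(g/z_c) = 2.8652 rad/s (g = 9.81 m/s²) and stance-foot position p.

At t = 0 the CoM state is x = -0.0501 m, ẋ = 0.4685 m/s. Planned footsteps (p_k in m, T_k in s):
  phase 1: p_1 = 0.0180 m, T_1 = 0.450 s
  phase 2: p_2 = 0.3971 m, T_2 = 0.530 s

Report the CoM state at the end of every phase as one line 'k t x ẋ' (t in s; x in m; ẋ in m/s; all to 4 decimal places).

phase 1: p=0.0180, T=0.450, ωT=1.289340, cosh=1.952921, sinh=1.677469; start (x,ẋ)=(-0.050100, 0.468500) → end (x,ẋ)=(0.159295, 0.587636)
phase 2: p=0.3971, T=0.530, ωT=1.518556, cosh=2.392328, sinh=2.173300; start (x,ẋ)=(0.159295, 0.587636) → end (x,ẋ)=(0.273925, -0.074977)

1 0.4500 0.1593 0.5876
2 0.9800 0.2739 -0.0750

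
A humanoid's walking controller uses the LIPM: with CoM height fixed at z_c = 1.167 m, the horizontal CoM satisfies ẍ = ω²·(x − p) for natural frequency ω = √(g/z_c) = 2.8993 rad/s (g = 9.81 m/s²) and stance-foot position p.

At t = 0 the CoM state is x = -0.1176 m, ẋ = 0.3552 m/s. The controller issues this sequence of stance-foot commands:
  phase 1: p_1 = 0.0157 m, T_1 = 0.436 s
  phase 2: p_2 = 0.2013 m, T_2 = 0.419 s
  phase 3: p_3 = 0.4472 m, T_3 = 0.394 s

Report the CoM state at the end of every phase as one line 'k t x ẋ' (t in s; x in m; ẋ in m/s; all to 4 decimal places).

1 0.4360 -0.0395 0.0494
2 0.8550 -0.2140 -0.9822
3 1.2490 -1.1712 -4.3941

phase 1: p=0.0157, T=0.436, ωT=1.264095, cosh=1.911191, sinh=1.628696; start (x,ẋ)=(-0.117600, 0.355200) → end (x,ẋ)=(-0.039526, 0.049402)
phase 2: p=0.2013, T=0.419, ωT=1.214807, cosh=1.833205, sinh=1.536438; start (x,ẋ)=(-0.039526, 0.049402) → end (x,ẋ)=(-0.214004, -0.982220)
phase 3: p=0.4472, T=0.394, ωT=1.142324, cosh=1.726560, sinh=1.407484; start (x,ẋ)=(-0.214004, -0.982220) → end (x,ẋ)=(-1.171234, -4.394050)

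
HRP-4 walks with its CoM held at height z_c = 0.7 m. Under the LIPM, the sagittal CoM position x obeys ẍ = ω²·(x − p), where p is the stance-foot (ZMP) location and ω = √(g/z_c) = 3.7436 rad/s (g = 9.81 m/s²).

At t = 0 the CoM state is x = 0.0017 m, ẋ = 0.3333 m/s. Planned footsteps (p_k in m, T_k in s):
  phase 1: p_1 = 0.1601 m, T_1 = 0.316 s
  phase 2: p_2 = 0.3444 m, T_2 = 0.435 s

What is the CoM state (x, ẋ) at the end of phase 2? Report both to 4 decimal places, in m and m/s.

x = -0.7277, ẋ = -3.8223

phase 1: p=0.1601, T=0.316, ωT=1.182978, cosh=1.785222, sinh=1.478857; start (x,ẋ)=(0.001700, 0.333300) → end (x,ẋ)=(0.008986, -0.281927)
phase 2: p=0.3444, T=0.435, ωT=1.628466, cosh=2.646141, sinh=2.449911; start (x,ẋ)=(0.008986, -0.281927) → end (x,ẋ)=(-0.727652, -3.822261)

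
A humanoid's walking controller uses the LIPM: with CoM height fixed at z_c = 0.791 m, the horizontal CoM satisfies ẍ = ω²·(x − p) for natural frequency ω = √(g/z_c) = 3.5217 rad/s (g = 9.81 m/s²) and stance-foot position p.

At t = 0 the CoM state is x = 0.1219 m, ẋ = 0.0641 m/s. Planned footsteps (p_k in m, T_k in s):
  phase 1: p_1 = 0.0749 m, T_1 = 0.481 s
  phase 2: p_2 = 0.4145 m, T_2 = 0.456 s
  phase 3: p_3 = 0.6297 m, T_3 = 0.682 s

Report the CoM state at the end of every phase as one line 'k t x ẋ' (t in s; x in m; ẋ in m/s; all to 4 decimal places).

1 0.4810 0.2549 0.6153
2 0.9370 0.4187 0.2511
3 1.6190 -0.1545 -2.6716

phase 1: p=0.0749, T=0.481, ωT=1.693938, cosh=2.812329, sinh=2.628534; start (x,ẋ)=(0.121900, 0.064100) → end (x,ẋ)=(0.254923, 0.615345)
phase 2: p=0.4145, T=0.456, ωT=1.605895, cosh=2.591514, sinh=2.390804; start (x,ẋ)=(0.254923, 0.615345) → end (x,ẋ)=(0.418697, 0.251082)
phase 3: p=0.6297, T=0.682, ωT=2.401799, cosh=5.566792, sinh=5.476237; start (x,ẋ)=(0.418697, 0.251082) → end (x,ẋ)=(-0.154479, -2.671615)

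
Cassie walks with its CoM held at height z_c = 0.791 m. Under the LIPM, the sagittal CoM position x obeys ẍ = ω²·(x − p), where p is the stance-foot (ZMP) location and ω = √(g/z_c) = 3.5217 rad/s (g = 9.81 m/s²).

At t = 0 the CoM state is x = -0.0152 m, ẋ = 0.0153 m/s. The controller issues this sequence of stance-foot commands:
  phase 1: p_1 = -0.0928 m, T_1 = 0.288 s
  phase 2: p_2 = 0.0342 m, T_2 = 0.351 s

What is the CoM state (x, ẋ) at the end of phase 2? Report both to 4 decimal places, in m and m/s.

phase 1: p=-0.0928, T=0.288, ωT=1.014250, cosh=1.559984, sinh=1.197310; start (x,ẋ)=(-0.015200, 0.015300) → end (x,ẋ)=(0.033456, 0.351073)
phase 2: p=0.0342, T=0.351, ωT=1.236117, cosh=1.866365, sinh=1.575855; start (x,ẋ)=(0.033456, 0.351073) → end (x,ẋ)=(0.189907, 0.651104)

x = 0.1899, ẋ = 0.6511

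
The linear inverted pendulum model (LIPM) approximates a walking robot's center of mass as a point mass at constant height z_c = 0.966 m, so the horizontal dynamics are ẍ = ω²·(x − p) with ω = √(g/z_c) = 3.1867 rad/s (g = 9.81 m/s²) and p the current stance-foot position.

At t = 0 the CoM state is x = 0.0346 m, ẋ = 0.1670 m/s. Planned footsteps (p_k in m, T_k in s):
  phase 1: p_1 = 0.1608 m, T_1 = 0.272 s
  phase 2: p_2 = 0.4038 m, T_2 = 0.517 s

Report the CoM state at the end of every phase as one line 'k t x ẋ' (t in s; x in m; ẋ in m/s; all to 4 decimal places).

phase 1: p=0.1608, T=0.272, ωT=0.866782, cosh=1.399772, sinh=0.979471; start (x,ẋ)=(0.034600, 0.167000) → end (x,ẋ)=(0.035478, -0.160143)
phase 2: p=0.4038, T=0.517, ωT=1.647524, cosh=2.693314, sinh=2.500788; start (x,ẋ)=(0.035478, -0.160143) → end (x,ẋ)=(-0.713880, -3.366570)

1 0.2720 0.0355 -0.1601
2 0.7890 -0.7139 -3.3666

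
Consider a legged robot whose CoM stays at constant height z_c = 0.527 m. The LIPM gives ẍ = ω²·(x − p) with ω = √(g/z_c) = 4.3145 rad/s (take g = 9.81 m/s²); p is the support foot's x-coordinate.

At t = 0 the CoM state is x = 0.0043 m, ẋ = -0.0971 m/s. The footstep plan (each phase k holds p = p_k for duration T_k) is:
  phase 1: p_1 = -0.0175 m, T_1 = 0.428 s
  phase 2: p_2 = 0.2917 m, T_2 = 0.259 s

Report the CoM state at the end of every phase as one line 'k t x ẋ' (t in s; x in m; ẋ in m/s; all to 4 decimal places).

1 0.4280 -0.0162 -0.0247
2 0.6870 -0.2372 -1.8554

phase 1: p=-0.0175, T=0.428, ωT=1.846606, cosh=3.248021, sinh=3.090250; start (x,ẋ)=(0.004300, -0.097100) → end (x,ẋ)=(-0.016241, -0.024726)
phase 2: p=0.2917, T=0.259, ωT=1.117455, cosh=1.692088, sinh=1.364977; start (x,ẋ)=(-0.016241, -0.024726) → end (x,ẋ)=(-0.237186, -1.855362)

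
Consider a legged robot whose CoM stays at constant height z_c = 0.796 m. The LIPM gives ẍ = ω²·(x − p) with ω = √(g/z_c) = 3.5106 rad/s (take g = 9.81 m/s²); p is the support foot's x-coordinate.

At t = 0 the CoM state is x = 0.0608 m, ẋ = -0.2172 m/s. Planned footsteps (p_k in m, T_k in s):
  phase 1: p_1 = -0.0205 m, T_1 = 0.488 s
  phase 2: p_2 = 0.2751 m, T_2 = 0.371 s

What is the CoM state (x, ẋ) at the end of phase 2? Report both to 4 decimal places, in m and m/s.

phase 1: p=-0.0205, T=0.488, ωT=1.713173, cosh=2.863412, sinh=2.683119; start (x,ẋ)=(0.060800, -0.217200) → end (x,ẋ)=(0.046291, 0.143861)
phase 2: p=0.2751, T=0.371, ωT=1.302433, cosh=1.975052, sinh=1.703182; start (x,ẋ)=(0.046291, 0.143861) → end (x,ẋ)=(-0.107014, -1.083958)

x = -0.1070, ẋ = -1.0840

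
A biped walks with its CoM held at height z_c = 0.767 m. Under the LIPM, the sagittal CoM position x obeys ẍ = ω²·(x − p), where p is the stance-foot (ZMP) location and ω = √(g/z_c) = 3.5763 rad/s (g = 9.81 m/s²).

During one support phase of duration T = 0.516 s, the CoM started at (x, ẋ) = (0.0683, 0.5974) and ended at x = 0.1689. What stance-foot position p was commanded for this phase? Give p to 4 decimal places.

p = 0.2532

ωT = 3.5763·0.516 = 1.845371; cosh(ωT) = 3.244207, sinh(ωT) = 3.086240
x(T) = p + (x₀−p)·cosh(ωT) + (ẋ₀/ω)·sinh(ωT) ⇒ p·(1 − cosh) = x(T) − x₀·cosh − (ẋ₀/ω)·sinh
numerator   = 0.1689 − (0.0683)·3.244207 − (0.5974/3.5763)·3.086240 = -0.568218
denominator = 1 − 3.244207 = -2.244207
p = -0.568218 / -2.244207 = 0.2532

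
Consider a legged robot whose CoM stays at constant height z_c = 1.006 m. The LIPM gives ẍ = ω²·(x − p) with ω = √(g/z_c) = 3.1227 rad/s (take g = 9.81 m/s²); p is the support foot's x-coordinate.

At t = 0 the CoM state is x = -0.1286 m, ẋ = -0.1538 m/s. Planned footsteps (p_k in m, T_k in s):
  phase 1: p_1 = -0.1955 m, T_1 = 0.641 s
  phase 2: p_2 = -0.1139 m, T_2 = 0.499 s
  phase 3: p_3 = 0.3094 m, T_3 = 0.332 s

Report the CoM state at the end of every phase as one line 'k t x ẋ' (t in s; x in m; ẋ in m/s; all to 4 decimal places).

phase 1: p=-0.1955, T=0.641, ωT=2.001651, cosh=3.768188, sinh=3.633076; start (x,ẋ)=(-0.128600, -0.153800) → end (x,ẋ)=(-0.122345, 0.179434)
phase 2: p=-0.1139, T=0.499, ωT=1.558227, cosh=2.480451, sinh=2.269942; start (x,ẋ)=(-0.122345, 0.179434) → end (x,ẋ)=(-0.004415, 0.385212)
phase 3: p=0.3094, T=0.332, ωT=1.036736, cosh=1.587304, sinh=1.232694; start (x,ẋ)=(-0.004415, 0.385212) → end (x,ẋ)=(-0.036657, -0.596530)

1 0.6410 -0.1223 0.1794
2 1.1400 -0.0044 0.3852
3 1.4720 -0.0367 -0.5965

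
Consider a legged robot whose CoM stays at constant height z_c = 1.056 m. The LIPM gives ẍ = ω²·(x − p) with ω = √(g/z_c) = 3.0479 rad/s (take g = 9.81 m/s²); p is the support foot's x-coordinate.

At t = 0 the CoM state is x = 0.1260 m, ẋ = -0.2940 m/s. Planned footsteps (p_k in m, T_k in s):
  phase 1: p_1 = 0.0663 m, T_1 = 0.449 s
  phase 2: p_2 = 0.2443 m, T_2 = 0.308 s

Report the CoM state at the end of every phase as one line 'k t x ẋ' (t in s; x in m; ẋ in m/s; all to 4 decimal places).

1 0.4490 0.0139 -0.2807
2 0.7570 -0.1950 -1.1740

phase 1: p=0.0663, T=0.449, ωT=1.368507, cosh=2.091983, sinh=1.837497; start (x,ẋ)=(0.126000, -0.294000) → end (x,ẋ)=(0.013947, -0.280693)
phase 2: p=0.2443, T=0.308, ωT=0.938753, cosh=1.473953, sinh=1.082838; start (x,ẋ)=(0.013947, -0.280693) → end (x,ẋ)=(-0.194953, -1.173982)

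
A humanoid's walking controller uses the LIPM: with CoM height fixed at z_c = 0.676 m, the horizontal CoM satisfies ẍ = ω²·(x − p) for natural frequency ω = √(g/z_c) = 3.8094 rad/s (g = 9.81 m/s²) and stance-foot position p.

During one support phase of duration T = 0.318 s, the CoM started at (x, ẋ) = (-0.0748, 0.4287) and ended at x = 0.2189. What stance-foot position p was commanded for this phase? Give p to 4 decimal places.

p = -0.2215

ωT = 3.8094·0.318 = 1.211389; cosh(ωT) = 1.827965, sinh(ωT) = 1.530182
x(T) = p + (x₀−p)·cosh(ωT) + (ẋ₀/ω)·sinh(ωT) ⇒ p·(1 − cosh) = x(T) − x₀·cosh − (ẋ₀/ω)·sinh
numerator   = 0.2189 − (-0.0748)·1.827965 − (0.4287/3.8094)·1.530182 = 0.183429
denominator = 1 − 1.827965 = -0.827965
p = 0.183429 / -0.827965 = -0.2215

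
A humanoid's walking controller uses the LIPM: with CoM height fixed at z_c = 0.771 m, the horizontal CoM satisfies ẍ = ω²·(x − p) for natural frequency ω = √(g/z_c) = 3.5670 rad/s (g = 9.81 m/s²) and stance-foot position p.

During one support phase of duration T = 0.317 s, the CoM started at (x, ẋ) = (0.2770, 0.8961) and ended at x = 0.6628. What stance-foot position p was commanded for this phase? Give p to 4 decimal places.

ωT = 3.5670·0.317 = 1.130739; cosh(ωT) = 1.710370, sinh(ωT) = 1.387575
x(T) = p + (x₀−p)·cosh(ωT) + (ẋ₀/ω)·sinh(ωT) ⇒ p·(1 − cosh) = x(T) − x₀·cosh − (ẋ₀/ω)·sinh
numerator   = 0.6628 − (0.2770)·1.710370 − (0.8961/3.5670)·1.387575 = -0.159558
denominator = 1 − 1.710370 = -0.710370
p = -0.159558 / -0.710370 = 0.2246

p = 0.2246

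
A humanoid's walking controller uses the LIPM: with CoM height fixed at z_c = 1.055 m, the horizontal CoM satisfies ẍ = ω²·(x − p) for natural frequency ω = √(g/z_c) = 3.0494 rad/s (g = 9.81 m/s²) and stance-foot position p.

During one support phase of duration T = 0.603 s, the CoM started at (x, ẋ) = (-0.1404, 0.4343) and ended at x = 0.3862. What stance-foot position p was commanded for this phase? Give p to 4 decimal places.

ωT = 3.0494·0.603 = 1.838788; cosh(ωT) = 3.223961, sinh(ωT) = 3.064951
x(T) = p + (x₀−p)·cosh(ωT) + (ẋ₀/ω)·sinh(ωT) ⇒ p·(1 − cosh) = x(T) − x₀·cosh − (ẋ₀/ω)·sinh
numerator   = 0.3862 − (-0.1404)·3.223961 − (0.4343/3.0494)·3.064951 = 0.402329
denominator = 1 − 3.223961 = -2.223961
p = 0.402329 / -2.223961 = -0.1809

p = -0.1809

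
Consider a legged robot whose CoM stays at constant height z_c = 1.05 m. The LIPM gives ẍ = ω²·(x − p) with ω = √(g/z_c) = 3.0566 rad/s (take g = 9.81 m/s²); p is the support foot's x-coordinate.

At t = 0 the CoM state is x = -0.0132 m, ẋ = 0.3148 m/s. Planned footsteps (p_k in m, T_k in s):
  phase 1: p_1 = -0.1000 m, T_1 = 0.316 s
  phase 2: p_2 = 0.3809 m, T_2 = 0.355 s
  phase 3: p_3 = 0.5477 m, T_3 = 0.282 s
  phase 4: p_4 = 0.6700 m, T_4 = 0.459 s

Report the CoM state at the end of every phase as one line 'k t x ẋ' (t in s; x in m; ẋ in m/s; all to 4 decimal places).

phase 1: p=-0.1000, T=0.316, ωT=0.965886, cosh=1.503880, sinh=1.123234; start (x,ẋ)=(-0.013200, 0.314800) → end (x,ẋ)=(0.146219, 0.771430)
phase 2: p=0.3809, T=0.355, ωT=1.085093, cosh=1.648793, sinh=1.310922; start (x,ẋ)=(0.146219, 0.771430) → end (x,ẋ)=(0.324812, 0.331568)
phase 3: p=0.5477, T=0.282, ωT=0.861961, cosh=1.395066, sinh=0.972733; start (x,ẋ)=(0.324812, 0.331568) → end (x,ẋ)=(0.342275, -0.200143)
phase 4: p=0.6700, T=0.459, ωT=1.402979, cosh=2.156582, sinh=1.910718; start (x,ẋ)=(0.342275, -0.200143) → end (x,ẋ)=(-0.161877, -2.345637)

1 0.3160 0.1462 0.7714
2 0.6710 0.3248 0.3316
3 0.9530 0.3423 -0.2001
4 1.4120 -0.1619 -2.3456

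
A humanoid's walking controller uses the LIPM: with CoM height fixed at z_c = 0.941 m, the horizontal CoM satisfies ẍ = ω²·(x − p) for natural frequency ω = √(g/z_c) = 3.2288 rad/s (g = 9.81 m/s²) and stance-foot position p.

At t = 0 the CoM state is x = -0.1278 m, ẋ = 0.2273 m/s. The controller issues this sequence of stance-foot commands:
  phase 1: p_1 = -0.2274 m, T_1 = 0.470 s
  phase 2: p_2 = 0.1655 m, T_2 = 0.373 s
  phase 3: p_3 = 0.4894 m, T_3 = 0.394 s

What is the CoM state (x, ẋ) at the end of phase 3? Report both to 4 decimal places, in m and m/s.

x = 2.1254, ẋ = 5.6801

phase 1: p=-0.2274, T=0.470, ωT=1.517536, cosh=2.390112, sinh=2.170861; start (x,ẋ)=(-0.127800, 0.227300) → end (x,ẋ)=(0.163479, 1.241396)
phase 2: p=0.1655, T=0.373, ωT=1.204342, cosh=1.817227, sinh=1.517338; start (x,ẋ)=(0.163479, 1.241396) → end (x,ẋ)=(0.745207, 2.245997)
phase 3: p=0.4894, T=0.394, ωT=1.272147, cosh=1.924368, sinh=1.644139; start (x,ẋ)=(0.745207, 2.245997) → end (x,ẋ)=(2.125352, 5.680101)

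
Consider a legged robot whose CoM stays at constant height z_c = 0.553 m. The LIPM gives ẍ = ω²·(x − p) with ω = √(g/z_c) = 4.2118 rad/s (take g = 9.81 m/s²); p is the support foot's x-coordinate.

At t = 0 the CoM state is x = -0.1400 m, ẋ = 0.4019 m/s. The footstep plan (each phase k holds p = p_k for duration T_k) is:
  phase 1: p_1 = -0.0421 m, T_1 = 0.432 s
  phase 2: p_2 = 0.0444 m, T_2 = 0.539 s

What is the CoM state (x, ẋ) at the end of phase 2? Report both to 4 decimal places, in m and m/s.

x = -0.4544, ẋ = -2.0494

phase 1: p=-0.0421, T=0.432, ωT=1.819498, cosh=3.165433, sinh=3.003326; start (x,ẋ)=(-0.140000, 0.401900) → end (x,ẋ)=(-0.065411, 0.033811)
phase 2: p=0.0444, T=0.539, ωT=2.270160, cosh=4.892124, sinh=4.788828; start (x,ẋ)=(-0.065411, 0.033811) → end (x,ẋ)=(-0.454368, -2.049445)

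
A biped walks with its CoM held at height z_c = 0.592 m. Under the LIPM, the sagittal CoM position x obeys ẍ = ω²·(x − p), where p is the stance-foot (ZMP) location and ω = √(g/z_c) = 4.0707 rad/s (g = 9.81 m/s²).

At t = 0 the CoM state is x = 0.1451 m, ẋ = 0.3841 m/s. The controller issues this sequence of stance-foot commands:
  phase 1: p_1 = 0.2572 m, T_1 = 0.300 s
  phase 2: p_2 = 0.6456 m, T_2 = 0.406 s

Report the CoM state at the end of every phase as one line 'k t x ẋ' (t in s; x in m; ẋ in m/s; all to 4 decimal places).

1 0.3000 0.1967 0.0014
2 0.7060 -0.5684 -4.5917

phase 1: p=0.2572, T=0.300, ωT=1.221210, cosh=1.843081, sinh=1.548208; start (x,ẋ)=(0.145100, 0.384100) → end (x,ẋ)=(0.196675, 0.001441)
phase 2: p=0.6456, T=0.406, ωT=1.652704, cosh=2.706305, sinh=2.514774; start (x,ẋ)=(0.196675, 0.001441) → end (x,ẋ)=(-0.568437, -4.591695)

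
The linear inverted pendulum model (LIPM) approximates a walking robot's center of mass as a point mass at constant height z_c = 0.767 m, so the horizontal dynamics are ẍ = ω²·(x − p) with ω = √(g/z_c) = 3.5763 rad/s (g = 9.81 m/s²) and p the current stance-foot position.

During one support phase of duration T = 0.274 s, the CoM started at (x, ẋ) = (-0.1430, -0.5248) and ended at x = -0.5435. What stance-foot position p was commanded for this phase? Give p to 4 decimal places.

p = 0.3044

ωT = 3.5763·0.274 = 0.979906; cosh(ωT) = 1.519776, sinh(ωT) = 1.144430
x(T) = p + (x₀−p)·cosh(ωT) + (ẋ₀/ω)·sinh(ωT) ⇒ p·(1 − cosh) = x(T) − x₀·cosh − (ẋ₀/ω)·sinh
numerator   = -0.5435 − (-0.1430)·1.519776 − (-0.5248/3.5763)·1.144430 = -0.158234
denominator = 1 − 1.519776 = -0.519776
p = -0.158234 / -0.519776 = 0.3044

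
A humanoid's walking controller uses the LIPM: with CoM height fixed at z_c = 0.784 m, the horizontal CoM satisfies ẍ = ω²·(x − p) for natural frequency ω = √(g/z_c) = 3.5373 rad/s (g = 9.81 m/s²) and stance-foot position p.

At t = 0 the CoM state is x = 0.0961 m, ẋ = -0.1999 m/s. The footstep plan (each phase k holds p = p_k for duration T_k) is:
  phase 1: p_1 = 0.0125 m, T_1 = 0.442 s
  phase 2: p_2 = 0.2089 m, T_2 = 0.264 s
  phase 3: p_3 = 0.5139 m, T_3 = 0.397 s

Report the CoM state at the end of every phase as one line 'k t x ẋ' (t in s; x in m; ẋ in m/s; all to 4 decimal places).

phase 1: p=0.0125, T=0.442, ωT=1.563487, cosh=2.492423, sinh=2.283019; start (x,ẋ)=(0.096100, -0.199900) → end (x,ẋ)=(0.091849, 0.176895)
phase 2: p=0.2089, T=0.264, ωT=0.933847, cosh=1.468659, sinh=1.075620; start (x,ẋ)=(0.091849, 0.176895) → end (x,ẋ)=(0.090782, -0.185558)
phase 3: p=0.5139, T=0.397, ωT=1.404308, cosh=2.159122, sinh=1.913585; start (x,ẋ)=(0.090782, -0.185558) → end (x,ẋ)=(-0.500046, -3.264700)

1 0.4420 0.0918 0.1769
2 0.7060 0.0908 -0.1856
3 1.1030 -0.5000 -3.2647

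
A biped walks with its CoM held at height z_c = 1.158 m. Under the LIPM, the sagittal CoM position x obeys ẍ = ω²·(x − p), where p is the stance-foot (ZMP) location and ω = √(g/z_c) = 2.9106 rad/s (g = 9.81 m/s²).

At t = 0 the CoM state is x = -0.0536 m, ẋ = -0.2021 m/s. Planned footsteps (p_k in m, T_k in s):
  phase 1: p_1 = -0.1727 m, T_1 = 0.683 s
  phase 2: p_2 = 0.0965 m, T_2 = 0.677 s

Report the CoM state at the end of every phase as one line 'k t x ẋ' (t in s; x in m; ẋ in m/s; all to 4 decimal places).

phase 1: p=-0.1727, T=0.683, ωT=1.987940, cosh=3.718728, sinh=3.581750; start (x,ẋ)=(-0.053600, -0.202100) → end (x,ẋ)=(0.021499, 0.490068)
phase 2: p=0.0965, T=0.677, ωT=1.970476, cosh=3.656741, sinh=3.517351; start (x,ẋ)=(0.021499, 0.490068) → end (x,ẋ)=(0.414468, 1.024216)

1 0.6830 0.0215 0.4901
2 1.3600 0.4145 1.0242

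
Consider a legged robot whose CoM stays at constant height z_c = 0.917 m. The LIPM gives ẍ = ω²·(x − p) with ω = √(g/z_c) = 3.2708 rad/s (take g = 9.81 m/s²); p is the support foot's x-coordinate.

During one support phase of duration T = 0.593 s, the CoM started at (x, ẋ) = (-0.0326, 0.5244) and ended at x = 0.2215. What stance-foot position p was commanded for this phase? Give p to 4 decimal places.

ωT = 3.2708·0.593 = 1.939584; cosh(ωT) = 3.549812, sinh(ωT) = 3.406048
x(T) = p + (x₀−p)·cosh(ωT) + (ẋ₀/ω)·sinh(ωT) ⇒ p·(1 − cosh) = x(T) − x₀·cosh − (ẋ₀/ω)·sinh
numerator   = 0.2215 − (-0.0326)·3.549812 − (0.5244/3.2708)·3.406048 = -0.208860
denominator = 1 − 3.549812 = -2.549812
p = -0.208860 / -2.549812 = 0.0819

p = 0.0819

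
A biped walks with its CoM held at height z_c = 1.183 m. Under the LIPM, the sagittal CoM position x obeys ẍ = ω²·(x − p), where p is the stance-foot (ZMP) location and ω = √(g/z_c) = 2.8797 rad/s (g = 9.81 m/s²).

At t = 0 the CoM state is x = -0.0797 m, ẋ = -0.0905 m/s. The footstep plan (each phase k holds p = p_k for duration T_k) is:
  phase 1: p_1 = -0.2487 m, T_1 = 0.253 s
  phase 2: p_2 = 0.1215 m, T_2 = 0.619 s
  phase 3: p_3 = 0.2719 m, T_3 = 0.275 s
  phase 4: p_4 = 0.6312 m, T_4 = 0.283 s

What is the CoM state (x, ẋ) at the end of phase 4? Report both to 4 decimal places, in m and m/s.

phase 1: p=-0.2487, T=0.253, ωT=0.728564, cosh=1.277352, sinh=0.794751; start (x,ẋ)=(-0.079700, -0.090500) → end (x,ẋ)=(-0.057804, 0.271180)
phase 2: p=0.1215, T=0.619, ωT=1.782534, cosh=3.056557, sinh=2.888346; start (x,ẋ)=(-0.057804, 0.271180) → end (x,ẋ)=(-0.154558, -0.662495)
phase 3: p=0.2719, T=0.275, ωT=0.791918, cosh=1.330300, sinh=0.877325; start (x,ẋ)=(-0.154558, -0.662495) → end (x,ẋ)=(-0.497252, -1.958736)
phase 4: p=0.6312, T=0.283, ωT=0.814955, cosh=1.350867, sinh=0.908208; start (x,ẋ)=(-0.497252, -1.958736) → end (x,ẋ)=(-1.510940, -5.597306)

x = -1.5109, ẋ = -5.5973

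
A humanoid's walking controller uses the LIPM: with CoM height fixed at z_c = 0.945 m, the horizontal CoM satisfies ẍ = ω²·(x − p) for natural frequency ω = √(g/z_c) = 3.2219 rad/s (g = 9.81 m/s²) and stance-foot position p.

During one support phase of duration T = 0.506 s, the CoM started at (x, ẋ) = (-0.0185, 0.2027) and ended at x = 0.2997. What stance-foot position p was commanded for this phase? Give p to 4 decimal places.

ωT = 3.2219·0.506 = 1.630281; cosh(ωT) = 2.650593, sinh(ωT) = 2.454718
x(T) = p + (x₀−p)·cosh(ωT) + (ẋ₀/ω)·sinh(ωT) ⇒ p·(1 − cosh) = x(T) − x₀·cosh − (ẋ₀/ω)·sinh
numerator   = 0.2997 − (-0.0185)·2.650593 − (0.2027/3.2219)·2.454718 = 0.194302
denominator = 1 − 2.650593 = -1.650593
p = 0.194302 / -1.650593 = -0.1177

p = -0.1177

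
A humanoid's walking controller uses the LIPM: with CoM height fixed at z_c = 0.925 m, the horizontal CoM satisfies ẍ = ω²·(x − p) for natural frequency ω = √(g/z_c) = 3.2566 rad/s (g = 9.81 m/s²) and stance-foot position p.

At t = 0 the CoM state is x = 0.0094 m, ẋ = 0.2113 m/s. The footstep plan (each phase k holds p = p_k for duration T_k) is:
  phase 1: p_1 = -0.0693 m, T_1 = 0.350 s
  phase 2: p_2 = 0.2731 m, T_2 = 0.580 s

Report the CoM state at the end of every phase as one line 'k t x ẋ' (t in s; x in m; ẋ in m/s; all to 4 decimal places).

phase 1: p=-0.0693, T=0.350, ωT=1.139810, cosh=1.723027, sinh=1.403147; start (x,ẋ)=(0.009400, 0.211300) → end (x,ẋ)=(0.157344, 0.723694)
phase 2: p=0.2731, T=0.580, ωT=1.888828, cosh=3.381432, sinh=3.230183; start (x,ẋ)=(0.157344, 0.723694) → end (x,ẋ)=(0.599501, 1.229433)

1 0.3500 0.1573 0.7237
2 0.9300 0.5995 1.2294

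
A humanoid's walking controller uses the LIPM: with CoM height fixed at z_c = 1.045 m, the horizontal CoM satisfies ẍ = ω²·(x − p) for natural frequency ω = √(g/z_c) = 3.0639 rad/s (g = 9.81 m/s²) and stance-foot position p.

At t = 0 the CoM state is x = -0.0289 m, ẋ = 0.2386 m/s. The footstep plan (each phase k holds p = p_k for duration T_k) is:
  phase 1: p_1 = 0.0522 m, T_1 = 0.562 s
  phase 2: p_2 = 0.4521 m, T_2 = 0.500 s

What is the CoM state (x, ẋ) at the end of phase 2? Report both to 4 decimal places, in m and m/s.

x = -0.5611, ẋ = -2.8209

phase 1: p=0.0522, T=0.562, ωT=1.721912, cosh=2.886970, sinh=2.708246; start (x,ẋ)=(-0.028900, 0.238600) → end (x,ẋ)=(0.028970, 0.015880)
phase 2: p=0.4521, T=0.500, ωT=1.531950, cosh=2.421652, sinh=2.205539; start (x,ẋ)=(0.028970, 0.015880) → end (x,ẋ)=(-0.561142, -2.820864)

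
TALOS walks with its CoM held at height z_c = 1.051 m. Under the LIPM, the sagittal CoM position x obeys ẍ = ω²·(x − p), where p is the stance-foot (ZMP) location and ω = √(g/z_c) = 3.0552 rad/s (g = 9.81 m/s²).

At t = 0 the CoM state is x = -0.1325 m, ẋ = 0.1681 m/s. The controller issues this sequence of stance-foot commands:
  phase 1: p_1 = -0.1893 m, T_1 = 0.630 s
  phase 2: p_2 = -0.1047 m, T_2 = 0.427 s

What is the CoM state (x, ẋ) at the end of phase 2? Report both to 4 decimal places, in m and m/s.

phase 1: p=-0.1893, T=0.630, ωT=1.924776, cosh=3.499761, sinh=3.353852; start (x,ẋ)=(-0.132500, 0.168100) → end (x,ẋ)=(0.194019, 1.170322)
phase 2: p=-0.1047, T=0.427, ωT=1.304570, cosh=1.978697, sinh=1.707408; start (x,ẋ)=(0.194019, 1.170322) → end (x,ẋ)=(1.140412, 3.873970)

x = 1.1404, ẋ = 3.8740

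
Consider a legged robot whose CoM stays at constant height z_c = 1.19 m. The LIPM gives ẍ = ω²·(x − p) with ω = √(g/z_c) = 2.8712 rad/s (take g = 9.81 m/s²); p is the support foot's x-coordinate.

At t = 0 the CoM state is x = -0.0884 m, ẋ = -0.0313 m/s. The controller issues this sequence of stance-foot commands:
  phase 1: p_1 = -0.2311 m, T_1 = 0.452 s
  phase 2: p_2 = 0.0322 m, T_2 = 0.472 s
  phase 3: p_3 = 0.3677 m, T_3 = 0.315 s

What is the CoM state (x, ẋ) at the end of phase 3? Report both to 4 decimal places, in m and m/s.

x = 0.9239, ẋ = 2.0533

phase 1: p=-0.2311, T=0.452, ωT=1.297782, cosh=1.967153, sinh=1.694016; start (x,ẋ)=(-0.088400, -0.031300) → end (x,ẋ)=(0.031146, 0.632501)
phase 2: p=0.0322, T=0.472, ωT=1.355206, cosh=2.067728, sinh=1.809834; start (x,ẋ)=(0.031146, 0.632501) → end (x,ẋ)=(0.428711, 1.302360)
phase 3: p=0.3677, T=0.315, ωT=0.904428, cosh=1.437646, sinh=1.032873; start (x,ẋ)=(0.428711, 1.302360) → end (x,ẋ)=(0.923917, 2.053265)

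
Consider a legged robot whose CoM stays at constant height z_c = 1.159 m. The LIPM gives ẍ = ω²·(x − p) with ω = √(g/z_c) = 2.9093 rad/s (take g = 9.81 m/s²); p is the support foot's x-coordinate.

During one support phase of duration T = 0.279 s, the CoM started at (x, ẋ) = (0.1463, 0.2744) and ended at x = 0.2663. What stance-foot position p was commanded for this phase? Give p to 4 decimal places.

p = 0.0464

ωT = 2.9093·0.279 = 0.811695; cosh(ωT) = 1.347913, sinh(ωT) = 0.903808
x(T) = p + (x₀−p)·cosh(ωT) + (ẋ₀/ω)·sinh(ωT) ⇒ p·(1 − cosh) = x(T) − x₀·cosh − (ẋ₀/ω)·sinh
numerator   = 0.2663 − (0.1463)·1.347913 − (0.2744/2.9093)·0.903808 = -0.016145
denominator = 1 − 1.347913 = -0.347913
p = -0.016145 / -0.347913 = 0.0464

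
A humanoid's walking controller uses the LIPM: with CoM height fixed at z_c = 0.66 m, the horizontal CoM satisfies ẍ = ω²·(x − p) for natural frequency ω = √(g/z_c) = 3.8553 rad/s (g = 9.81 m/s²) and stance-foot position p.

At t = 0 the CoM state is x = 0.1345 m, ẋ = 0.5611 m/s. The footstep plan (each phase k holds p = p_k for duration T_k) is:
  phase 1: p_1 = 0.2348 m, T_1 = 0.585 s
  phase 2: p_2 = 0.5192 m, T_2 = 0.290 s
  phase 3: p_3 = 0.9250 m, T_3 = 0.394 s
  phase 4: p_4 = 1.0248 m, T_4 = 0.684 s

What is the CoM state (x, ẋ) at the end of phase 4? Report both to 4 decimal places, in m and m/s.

phase 1: p=0.2348, T=0.585, ωT=2.255351, cosh=4.821736, sinh=4.716900; start (x,ẋ)=(0.134500, 0.561100) → end (x,ẋ)=(0.437677, 0.881514)
phase 2: p=0.5192, T=0.290, ωT=1.118037, cosh=1.692882, sinh=1.365961; start (x,ẋ)=(0.437677, 0.881514) → end (x,ẋ)=(0.693518, 1.062984)
phase 3: p=0.9250, T=0.394, ωT=1.518988, cosh=2.393267, sinh=2.174334; start (x,ẋ)=(0.693518, 1.062984) → end (x,ẋ)=(0.970510, 0.603561)
phase 4: p=1.0248, T=0.684, ωT=2.637025, cosh=7.021576, sinh=6.950003; start (x,ẋ)=(0.970510, 0.603561) → end (x,ẋ)=(1.731648, 2.783292)

x = 1.7316, ẋ = 2.7833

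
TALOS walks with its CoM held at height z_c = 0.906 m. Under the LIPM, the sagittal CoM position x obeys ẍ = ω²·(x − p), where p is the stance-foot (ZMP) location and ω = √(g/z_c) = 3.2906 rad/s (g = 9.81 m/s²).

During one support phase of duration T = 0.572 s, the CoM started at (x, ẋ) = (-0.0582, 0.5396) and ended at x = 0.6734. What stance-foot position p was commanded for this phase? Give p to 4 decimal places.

ωT = 3.2906·0.572 = 1.882223; cosh(ωT) = 3.360171, sinh(ωT) = 3.207920
x(T) = p + (x₀−p)·cosh(ωT) + (ẋ₀/ω)·sinh(ωT) ⇒ p·(1 − cosh) = x(T) − x₀·cosh − (ẋ₀/ω)·sinh
numerator   = 0.6734 − (-0.0582)·3.360171 − (0.5396/3.2906)·3.207920 = 0.342920
denominator = 1 − 3.360171 = -2.360171
p = 0.342920 / -2.360171 = -0.1453

p = -0.1453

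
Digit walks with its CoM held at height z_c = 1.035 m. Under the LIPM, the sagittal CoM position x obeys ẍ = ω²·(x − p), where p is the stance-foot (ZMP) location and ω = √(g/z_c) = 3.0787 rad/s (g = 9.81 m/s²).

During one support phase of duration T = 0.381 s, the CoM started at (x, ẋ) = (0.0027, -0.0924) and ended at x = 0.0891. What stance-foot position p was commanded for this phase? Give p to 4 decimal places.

ωT = 3.0787·0.381 = 1.172985; cosh(ωT) = 1.770533, sinh(ωT) = 1.461091
x(T) = p + (x₀−p)·cosh(ωT) + (ẋ₀/ω)·sinh(ωT) ⇒ p·(1 − cosh) = x(T) − x₀·cosh − (ẋ₀/ω)·sinh
numerator   = 0.0891 − (0.0027)·1.770533 − (-0.0924/3.0787)·1.461091 = 0.128171
denominator = 1 − 1.770533 = -0.770533
p = 0.128171 / -0.770533 = -0.1663

p = -0.1663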